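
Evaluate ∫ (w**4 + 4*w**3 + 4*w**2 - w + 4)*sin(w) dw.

-w**4*cos(w) + 4*w**3*sin(w) - 4*w**3*cos(w) + 12*w**2*sin(w) + 8*w**2*cos(w) - 16*w*sin(w) + 25*w*cos(w) - 25*sin(w) - 20*cos(w) + C

Use integration by parts with u = w**4 + 4*w**3 + 4*w**2 - w + 4, dv = sin(w) dw, so v = -cos(w).
Apply parts 4 times (tabular method): alternate signs, differentiate u down to 0, integrate dv up.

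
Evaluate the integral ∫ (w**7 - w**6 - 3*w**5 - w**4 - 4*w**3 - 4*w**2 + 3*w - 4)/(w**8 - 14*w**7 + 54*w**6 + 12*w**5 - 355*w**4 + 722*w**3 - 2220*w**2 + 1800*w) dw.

-log(w)/450 + 103831*log(w - 6)/5400 - 98106803*log(w - 5)/5382400 + 13*log(w - 1)/1600 + 2209*log(w + 3)/89856 - 68037*log(w**2 + 4)/4373200 + 24309*atan(w/2)/2186600 + 51911/(4640*w - 23200) + C

Factor the denominator: w*(w - 6)*(w - 5)**2*(w - 1)*(w + 3)*(w**2 + 4).
Partial-fraction decomposition: -3*(22679*w - 16206)/(2186600*(w**2 + 4)) + 2209/(89856*(w + 3)) + 13/(1600*(w - 1)) - 98106803/(5382400*(w - 5)) - 51911/(4640*(w - 5)**2) + 103831/(5400*(w - 6)) - 1/(450*w).
Integrate each term; A/(w−a) gives A·log|w−a|; the (Bw+D)/(w²+p²) term gives a log and an atan.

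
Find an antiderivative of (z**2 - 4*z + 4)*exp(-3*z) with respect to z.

(-9*z**2 + 30*z - 26)*exp(-3*z)/27 + C

Use integration by parts with u = z**2 - 4*z + 4, dv = exp(-3*z) dz, so v = -exp(-3*z)/3.
Apply parts 2 times (tabular method): alternate signs, differentiate u down to 0, integrate dv up.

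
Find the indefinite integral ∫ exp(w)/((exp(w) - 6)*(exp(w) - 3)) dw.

log(exp(w) - 6)/3 - log(exp(w) - 3)/3 + C

Let u = e^w, du = e^w dw.
The integral becomes ∫ du/((u-3)(u-6)); decompose into partial fractions.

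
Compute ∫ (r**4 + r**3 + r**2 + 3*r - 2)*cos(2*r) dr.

r**4*sin(2*r)/2 + r**3*sin(2*r)/2 + r**3*cos(2*r) - r**2*sin(2*r) + 3*r**2*cos(2*r)/4 + 3*r*sin(2*r)/4 - r*cos(2*r) - sin(2*r)/2 + 3*cos(2*r)/8 + C

Use integration by parts with u = r**4 + r**3 + r**2 + 3*r - 2, dv = cos(2*r) dr, so v = sin(2*r)/2.
Apply parts 4 times (tabular method): alternate signs, differentiate u down to 0, integrate dv up.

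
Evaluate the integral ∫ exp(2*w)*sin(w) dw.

Let I denote the integral. Integrate by parts with u = sin(w), dv = exp(2*w) dw, so v = exp(2*w)/2: I = exp(2*w)*sin(w)/2 − (1/2)·∫ exp(2*w)*cos(w) dw.
Apply parts again with u = cos(w), dv = exp(2*w) dw: ∫ exp(2*w)*cos(w) dw = exp(2*w)*cos(w)/2 + (1/2)·I. Substituting back brings back I: I = exp(2*w)*sin(w)/2 - exp(2*w)*cos(w)/4 − (1/4)·I.
Solving for I: (1 + 1/4)·I equals the remaining terms, so I = (4/5)·(exp(2*w)*sin(w)/2 - exp(2*w)*cos(w)/4).

2*exp(2*w)*sin(w)/5 - exp(2*w)*cos(w)/5 + C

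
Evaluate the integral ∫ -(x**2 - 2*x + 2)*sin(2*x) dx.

Use integration by parts with u = x**2 - 2*x + 2, dv = -sin(2*x) dx, so v = cos(2*x)/2.
Apply parts 2 times (tabular method): alternate signs, differentiate u down to 0, integrate dv up.

x**2*cos(2*x)/2 - x*sin(2*x)/2 - x*cos(2*x) + sin(2*x)/2 + 3*cos(2*x)/4 + C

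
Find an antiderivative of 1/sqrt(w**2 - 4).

Substitute w = 2·sec(θ), so dw = 2·sec(θ)*tan(θ) dθ and the radical becomes sqrt(w**2 - 4) = 2·tan(θ) by the Pythagorean identity.
Integrate the resulting trig expression in θ, then back-substitute sec(θ) = w/2, tan(θ) = sqrt(w**2 - 4)/2 (absorbing any constant into C).

log(w + sqrt(w**2 - 4)) + C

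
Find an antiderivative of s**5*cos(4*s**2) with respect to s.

s**4*sin(4*s**2)/8 + s**2*cos(4*s**2)/16 - sin(4*s**2)/64 + C

Let u = s², du = 2s ds; rewrite as (1/2)∫ u^2·cos(4u) du.
Now integrate by parts 2 times.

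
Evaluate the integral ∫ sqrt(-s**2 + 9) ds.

Substitute s = 3·sin(θ), so ds = 3·cos(θ) dθ and the radical becomes sqrt(-s**2 + 9) = 3·cos(θ) by the Pythagorean identity.
Integrate the resulting trig expression in θ, then back-substitute θ = asin(s/3), sin(θ) = s/3, cos(θ) = sqrt(-s**2 + 9)/3 (absorbing any constant into C).

s*sqrt(-s**2 + 9)/2 + 9*asin(s/3)/2 + C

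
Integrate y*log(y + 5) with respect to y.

Use integration by parts with u = log(y + 5), dv = y dy.
Then du = 1/(y + 5) dy and v = y**2/2.

y**2*log(y + 5)/2 - y**2/4 + 5*y/2 - 25*log(y + 5)/2 + C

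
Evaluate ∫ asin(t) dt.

t*asin(t) + sqrt(-t**2 + 1) + C

Use integration by parts with u = arcsin(t), dv = dt.
Then du = 1/sqrt(-t**2 + 1) dt.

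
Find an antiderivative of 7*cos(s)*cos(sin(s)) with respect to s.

7*sin(sin(s)) + C

Let u = sin(s), so du = (cos(s)) ds.
Rewriting, the integral becomes 7·∫ cos(u) du = 7·sin(u).
Substituting back, u = sin(s).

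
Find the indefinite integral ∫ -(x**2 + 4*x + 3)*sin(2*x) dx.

x**2*cos(2*x)/2 - x*sin(2*x)/2 + 2*x*cos(2*x) - sin(2*x) + 5*cos(2*x)/4 + C

Use integration by parts with u = x**2 + 4*x + 3, dv = -sin(2*x) dx, so v = cos(2*x)/2.
Apply parts 2 times (tabular method): alternate signs, differentiate u down to 0, integrate dv up.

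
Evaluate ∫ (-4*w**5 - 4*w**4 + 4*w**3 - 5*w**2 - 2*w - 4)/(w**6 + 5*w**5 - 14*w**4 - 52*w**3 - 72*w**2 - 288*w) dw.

log(w)/72 - 177*log(w - 4)/200 + 71*log(w + 3)/117 - 6221*log(w + 6)/1800 - 727*log(w**2 + 4)/5200 + 811*atan(w/2)/2600 + C

Factor the denominator: w*(w - 4)*(w + 3)*(w + 6)*(w**2 + 4).
Partial-fraction decomposition: -(727*w - 1622)/(2600*(w**2 + 4)) - 6221/(1800*(w + 6)) + 71/(117*(w + 3)) - 177/(200*(w - 4)) + 1/(72*w).
Integrate each term; A/(w−a) gives A·log|w−a|; the (Bw+D)/(w²+p²) term gives a log and an atan.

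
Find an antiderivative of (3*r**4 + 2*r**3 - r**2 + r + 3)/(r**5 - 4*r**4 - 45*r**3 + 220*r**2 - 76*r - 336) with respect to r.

Factor the denominator: (r - 6)*(r - 4)*(r - 2)*(r + 1)*(r + 7).
Partial-fraction decomposition: 3232/(3861*(r + 7)) - 1/(315*(r + 1)) + 65/(216*(r - 2)) - 887/(220*(r - 4)) + 4293/(728*(r - 6)).
Integrate each term: A/(r−a) contributes A·log|r−a|.

4293*log(r - 6)/728 - 887*log(r - 4)/220 + 65*log(r - 2)/216 - log(r + 1)/315 + 3232*log(r + 7)/3861 + C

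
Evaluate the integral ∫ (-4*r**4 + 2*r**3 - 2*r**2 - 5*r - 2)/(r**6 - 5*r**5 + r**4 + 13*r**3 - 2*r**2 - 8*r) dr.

Factor the denominator: r*(r - 4)*(r - 2)*(r - 1)*(r + 1)**2.
Partial-fraction decomposition: 13/(36*(r + 1)) - 1/(6*(r + 1)**2) - 11/(12*(r - 1)) + 17/(9*(r - 2)) - 19/(12*(r - 4)) + 1/(4*r).
Integrate each term; A/(r−a) gives A·log|r−a|; A/(r−a)² gives −A/(r−a).

log(r)/4 - 19*log(r - 4)/12 + 17*log(r - 2)/9 - 11*log(r - 1)/12 + 13*log(r + 1)/36 + 1/(6*r + 6) + C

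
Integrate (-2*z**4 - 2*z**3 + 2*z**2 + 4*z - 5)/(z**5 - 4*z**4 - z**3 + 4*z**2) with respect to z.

11*log(z)/16 - 199*log(z - 4)/80 + log(z - 1)/2 - 7*log(z + 1)/10 + 5/(4*z) + C

Factor the denominator: z**2*(z - 4)*(z - 1)*(z + 1).
Partial-fraction decomposition: -7/(10*(z + 1)) + 1/(2*(z - 1)) - 199/(80*(z - 4)) + 11/(16*z) - 5/(4*z**2).
Integrate each term; A/(z−a) gives A·log|z−a|; A/(z−a)² gives −A/(z−a).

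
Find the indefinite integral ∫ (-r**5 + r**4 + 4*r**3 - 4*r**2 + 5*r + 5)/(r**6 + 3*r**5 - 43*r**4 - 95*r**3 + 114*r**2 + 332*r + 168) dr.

Factor the denominator: (r - 6)*(r - 2)*(r + 1)**2*(r + 2)*(r + 7).
Partial-fraction decomposition: -587/(702*(r + 7)) - 1/(32*(r + 2)) + 47/(294*(r + 1)) - 1/(21*(r + 1)**2) - 5/(432*(r - 2)) - 5725/(20384*(r - 6)).
Integrate each term; A/(r−a) gives A·log|r−a|; A/(r−a)² gives −A/(r−a).

-5725*log(r - 6)/20384 - 5*log(r - 2)/432 + 47*log(r + 1)/294 - log(r + 2)/32 - 587*log(r + 7)/702 + 1/(21*r + 21) + C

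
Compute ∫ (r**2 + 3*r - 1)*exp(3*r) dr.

(9*r**2 + 21*r - 16)*exp(3*r)/27 + C

Use integration by parts with u = r**2 + 3*r - 1, dv = exp(3*r) dr, so v = exp(3*r)/3.
Apply parts 2 times (tabular method): alternate signs, differentiate u down to 0, integrate dv up.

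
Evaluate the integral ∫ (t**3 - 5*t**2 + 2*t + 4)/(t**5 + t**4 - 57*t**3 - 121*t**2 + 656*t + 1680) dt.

Factor the denominator: (t - 7)*(t - 4)*(t + 3)*(t + 4)*(t + 5).
Partial-fraction decomposition: -32/(27*(t + 5)) + 37/(22*(t + 4)) - 37/(70*(t + 3)) + 1/(378*(t - 4)) + 29/(990*(t - 7)).
Integrate each term: A/(t−a) contributes A·log|t−a|.

29*log(t - 7)/990 + log(t - 4)/378 - 37*log(t + 3)/70 + 37*log(t + 4)/22 - 32*log(t + 5)/27 + C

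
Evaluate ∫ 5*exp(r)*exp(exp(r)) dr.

Let u = exp(r), so du = (exp(r)) dr.
Rewriting, the integral becomes 5·∫ e^u du = 5·e^u.
Substituting back, u = exp(r).

5*exp(exp(r)) + C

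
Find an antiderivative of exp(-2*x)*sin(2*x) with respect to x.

Let I denote the integral. Integrate by parts with u = sin(2*x), dv = exp(-2*x) dx, so v = -exp(-2*x)/2: I = -exp(-2*x)*sin(2*x)/2 + ∫ exp(-2*x)*cos(2*x) dx.
Apply parts again with u = cos(2*x), dv = exp(-2*x) dx: ∫ exp(-2*x)*cos(2*x) dx = -exp(-2*x)*cos(2*x)/2 − I. Substituting back brings back I: I = -exp(-2*x)*sin(2*x)/2 - exp(-2*x)*cos(2*x)/2 − I.
Solving for I: (1 + 1)·I equals the remaining terms, so I = (1/2)·(-exp(-2*x)*sin(2*x)/2 - exp(-2*x)*cos(2*x)/2).

-exp(-2*x)*sin(2*x)/4 - exp(-2*x)*cos(2*x)/4 + C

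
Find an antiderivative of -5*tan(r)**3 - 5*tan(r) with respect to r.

-5*tan(r)**2/2 + C

Let u = tan(r), so du = (tan(r)**2 + 1) dr.
Rewriting, the integral becomes -5·∫ u^1 du = -5·u^2/2.
Substituting back, u = tan(r).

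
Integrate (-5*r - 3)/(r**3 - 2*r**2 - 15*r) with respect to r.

Factor the denominator: r*(r - 5)*(r + 3).
Partial-fraction decomposition: 1/(2*(r + 3)) - 7/(10*(r - 5)) + 1/(5*r).
Integrate each term: A/(r−a) contributes A·log|r−a|.

log(r)/5 - 7*log(r - 5)/10 + log(r + 3)/2 + C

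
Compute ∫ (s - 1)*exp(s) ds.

(s - 2)*exp(s) + C

Use integration by parts with u = s - 1, dv = exp(s) ds, so v = exp(s).
Apply parts 1 times (tabular method): alternate signs, differentiate u down to 0, integrate dv up.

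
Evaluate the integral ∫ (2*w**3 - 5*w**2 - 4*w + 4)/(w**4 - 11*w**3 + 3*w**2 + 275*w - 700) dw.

Factor the denominator: (w - 7)*(w - 5)*(w - 4)*(w + 5).
Partial-fraction decomposition: 13/(40*(w + 5)) + 4/(3*(w - 4)) - 109/(20*(w - 5)) + 139/(24*(w - 7)).
Integrate each term: A/(w−a) contributes A·log|w−a|.

139*log(w - 7)/24 - 109*log(w - 5)/20 + 4*log(w - 4)/3 + 13*log(w + 5)/40 + C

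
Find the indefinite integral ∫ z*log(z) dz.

Use integration by parts with u = log(z), dv = z dz.
Then du = 1/z dz and v = z**2/2.

z**2*log(z)/2 - z**2/4 + C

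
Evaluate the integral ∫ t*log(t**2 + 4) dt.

Let u = t**2 + 4, so du = (2*t) dt.
The integral becomes (1/2)·∫ log(u) du; integrate by parts with u′=log(u), dv′=du.

t**2*log(t**2 + 4)/2 - t**2/2 + 2*log(t**2 + 4) + C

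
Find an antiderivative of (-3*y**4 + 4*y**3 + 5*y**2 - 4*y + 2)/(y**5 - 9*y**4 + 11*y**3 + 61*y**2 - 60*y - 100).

Factor the denominator: (y - 5)**2*(y - 2)*(y + 1)*(y + 2).
Partial-fraction decomposition: -25/(98*(y + 2)) - 1/(27*(y + 1)) - 1/(54*(y - 2)) - 1186/(441*(y - 5)) - 634/(63*(y - 5)**2).
Integrate each term; A/(y−a) gives A·log|y−a|; A/(y−a)² gives −A/(y−a).

-1186*log(y - 5)/441 - log(y - 2)/54 - log(y + 1)/27 - 25*log(y + 2)/98 + 634/(63*y - 315) + C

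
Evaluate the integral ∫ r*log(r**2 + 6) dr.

r**2*log(r**2 + 6)/2 - r**2/2 + 3*log(r**2 + 6) + C

Let u = r**2 + 6, so du = (2*r) dr.
The integral becomes (1/2)·∫ log(u) du; integrate by parts with u′=log(u), dv′=du.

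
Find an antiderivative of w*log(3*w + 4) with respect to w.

Use integration by parts with u = log(3*w + 4), dv = w dw.
Then du = 3/(3*w + 4) dw and v = w**2/2.

w**2*log(3*w + 4)/2 - w**2/4 + 2*w/3 - 8*log(3*w + 4)/9 + C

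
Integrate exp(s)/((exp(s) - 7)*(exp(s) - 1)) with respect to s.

log(exp(s) - 7)/6 - log(exp(s) - 1)/6 + C

Let u = e^s, du = e^s ds.
The integral becomes ∫ du/((u-7)(u-1)); decompose into partial fractions.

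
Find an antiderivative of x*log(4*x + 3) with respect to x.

Use integration by parts with u = log(4*x + 3), dv = x dx.
Then du = 4/(4*x + 3) dx and v = x**2/2.

x**2*log(4*x + 3)/2 - x**2/4 + 3*x/8 - 9*log(4*x + 3)/32 + C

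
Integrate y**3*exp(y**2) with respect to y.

(y**2 - 1)*exp(y**2)/2 + C

Let u = y², du = 2y dy; rewrite as (1/2)∫ u^1·exp(1u) du.
Now integrate by parts 1 time.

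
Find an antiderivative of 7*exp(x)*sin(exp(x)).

Let u = exp(x), so du = (exp(x)) dx.
Rewriting, the integral becomes 7·∫ sin(u) du = 7·-cos(u).
Substituting back, u = exp(x).

-7*cos(exp(x)) + C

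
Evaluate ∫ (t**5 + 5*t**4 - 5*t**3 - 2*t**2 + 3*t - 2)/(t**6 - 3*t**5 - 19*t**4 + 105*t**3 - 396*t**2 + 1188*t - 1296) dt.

981*log(t - 4)/250 - 251*log(t - 3)/81 + 17*log(t - 2)/52 + 77*log(t + 6)/8100 - 7093*log(t**2 + 9)/87750 + 4892*atan(t/3)/14625 + C

Factor the denominator: (t - 4)*(t - 3)*(t - 2)*(t + 6)*(t**2 + 9).
Partial-fraction decomposition: -(7093*t - 44028)/(43875*(t**2 + 9)) + 77/(8100*(t + 6)) + 17/(52*(t - 2)) - 251/(81*(t - 3)) + 981/(250*(t - 4)).
Integrate each term; A/(t−a) gives A·log|t−a|; the (Bt+D)/(t²+p²) term gives a log and an atan.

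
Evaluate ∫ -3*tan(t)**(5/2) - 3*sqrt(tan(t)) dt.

Let u = tan(t), so du = (tan(t)**2 + 1) dt.
Rewriting, the integral becomes -3·∫ √u du = -3·(2/3)u^(3/2).
Substituting back, u = tan(t).

-2*tan(t)**(3/2) + C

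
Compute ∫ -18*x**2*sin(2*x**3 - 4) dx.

Let u = 2*x**3 - 4, so du = (6*x**2) dx.
Rewriting, the integral becomes -3·∫ sin(u) du = -3·-cos(u).
Substituting back, u = 2*x**3 - 4.

3*cos(2*x**3 - 4) + C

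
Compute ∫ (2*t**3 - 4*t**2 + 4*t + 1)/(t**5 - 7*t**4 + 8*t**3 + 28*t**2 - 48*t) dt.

-log(t)/48 + 27*log(t - 4)/16 - 31*log(t - 3)/15 + 9*log(t - 2)/16 - 13*log(t + 2)/80 + C

Factor the denominator: t*(t - 4)*(t - 3)*(t - 2)*(t + 2).
Partial-fraction decomposition: -13/(80*(t + 2)) + 9/(16*(t - 2)) - 31/(15*(t - 3)) + 27/(16*(t - 4)) - 1/(48*t).
Integrate each term: A/(t−a) contributes A·log|t−a|.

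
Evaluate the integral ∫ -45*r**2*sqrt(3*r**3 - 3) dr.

-10*(3*r**3 - 3)**(3/2)/3 + C

Let u = 3*r**3 - 3, so du = (9*r**2) dr.
Rewriting, the integral becomes -5·∫ √u du = -5·(2/3)u^(3/2).
Substituting back, u = 3*r**3 - 3.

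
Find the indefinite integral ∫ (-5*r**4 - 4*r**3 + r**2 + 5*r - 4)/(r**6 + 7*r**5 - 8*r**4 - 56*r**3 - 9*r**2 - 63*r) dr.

Factor the denominator: r*(r - 3)*(r + 3)*(r + 7)*(r**2 + 1).
Partial-fraction decomposition: -(61*r + 73)/(500*(r**2 + 1)) + 10623/(14000*(r + 7)) - 307/(720*(r + 3)) - 493/(1800*(r - 3)) + 4/(63*r).
Integrate each term; A/(r−a) gives A·log|r−a|; the (Br+D)/(r²+p²) term gives a log and an atan.

4*log(r)/63 - 493*log(r - 3)/1800 - 307*log(r + 3)/720 + 10623*log(r + 7)/14000 - 61*log(r**2 + 1)/1000 - 73*atan(r)/500 + C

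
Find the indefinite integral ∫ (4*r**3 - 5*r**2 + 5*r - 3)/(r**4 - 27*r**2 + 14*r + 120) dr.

193*log(r - 4)/54 - 15*log(r - 3)/8 - 13*log(r + 2)/18 + 653*log(r + 5)/216 + C

Factor the denominator: (r - 4)*(r - 3)*(r + 2)*(r + 5).
Partial-fraction decomposition: 653/(216*(r + 5)) - 13/(18*(r + 2)) - 15/(8*(r - 3)) + 193/(54*(r - 4)).
Integrate each term: A/(r−a) contributes A·log|r−a|.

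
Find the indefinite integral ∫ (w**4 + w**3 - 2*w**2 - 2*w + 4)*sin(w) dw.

Use integration by parts with u = w**4 + w**3 - 2*w**2 - 2*w + 4, dv = sin(w) dw, so v = -cos(w).
Apply parts 4 times (tabular method): alternate signs, differentiate u down to 0, integrate dv up.

-w**4*cos(w) + 4*w**3*sin(w) - w**3*cos(w) + 3*w**2*sin(w) + 14*w**2*cos(w) - 28*w*sin(w) + 8*w*cos(w) - 8*sin(w) - 32*cos(w) + C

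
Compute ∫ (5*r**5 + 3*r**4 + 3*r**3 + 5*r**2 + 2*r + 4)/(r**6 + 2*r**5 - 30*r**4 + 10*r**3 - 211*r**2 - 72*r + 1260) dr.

Factor the denominator: (r - 5)*(r - 2)*(r + 2)*(r + 7)*(r**2 + 9).
Partial-fraction decomposition: (4281*r + 512)/(6409*(r**2 + 9)) + 38813/(15660*(r + 7)) - 29/(455*(r + 2)) - 5/(27*(r - 2)) + 9007/(4284*(r - 5)).
Integrate each term; A/(r−a) gives A·log|r−a|; the (Br+D)/(r²+p²) term gives a log and an atan.

9007*log(r - 5)/4284 - 5*log(r - 2)/27 - 29*log(r + 2)/455 + 38813*log(r + 7)/15660 + 4281*log(r**2 + 9)/12818 + 512*atan(r/3)/19227 + C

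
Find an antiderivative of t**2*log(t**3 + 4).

Let u = t**3 + 4, so du = (3*t**2) dt.
The integral becomes (1/3)·∫ log(u) du; integrate by parts with u′=log(u), dv′=du.

t**3*log(t**3 + 4)/3 - t**3/3 + 4*log(t**3 + 4)/3 + C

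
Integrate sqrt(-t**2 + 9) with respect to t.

t*sqrt(-t**2 + 9)/2 + 9*asin(t/3)/2 + C

Substitute t = 3·sin(θ), so dt = 3·cos(θ) dθ and the radical becomes sqrt(-t**2 + 9) = 3·cos(θ) by the Pythagorean identity.
Integrate the resulting trig expression in θ, then back-substitute θ = asin(t/3), sin(θ) = t/3, cos(θ) = sqrt(-t**2 + 9)/3 (absorbing any constant into C).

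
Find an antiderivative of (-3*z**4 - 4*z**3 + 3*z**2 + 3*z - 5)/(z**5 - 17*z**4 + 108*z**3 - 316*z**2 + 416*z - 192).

Factor the denominator: (z - 6)*(z - 4)**2*(z - 2)*(z - 1).
Partial-fraction decomposition: -2/(15*(z - 1)) + 67/(16*(z - 2)) + 305/(6*(z - 4)) + 323/(4*(z - 4)**2) - 4631/(80*(z - 6)).
Integrate each term; A/(z−a) gives A·log|z−a|; A/(z−a)² gives −A/(z−a).

-4631*log(z - 6)/80 + 305*log(z - 4)/6 + 67*log(z - 2)/16 - 2*log(z - 1)/15 - 323/(4*z - 16) + C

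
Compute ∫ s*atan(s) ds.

s**2*atan(s)/2 - s/2 + atan(s)/2 + C

Use integration by parts with u = arctan(s), dv = s ds.
Then du = 1/(s**2 + 1) ds.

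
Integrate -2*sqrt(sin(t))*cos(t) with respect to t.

-4*sin(t)**(3/2)/3 + C

Let u = sin(t), so du = (cos(t)) dt.
Rewriting, the integral becomes -2·∫ √u du = -2·(2/3)u^(3/2).
Substituting back, u = sin(t).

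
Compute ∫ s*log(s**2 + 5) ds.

Let u = s**2 + 5, so du = (2*s) ds.
The integral becomes (1/2)·∫ log(u) du; integrate by parts with u′=log(u), dv′=du.

s**2*log(s**2 + 5)/2 - s**2/2 + 5*log(s**2 + 5)/2 + C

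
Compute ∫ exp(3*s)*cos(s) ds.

Let I denote the integral. Integrate by parts with u = cos(s), dv = exp(3*s) ds, so v = exp(3*s)/3: I = exp(3*s)*cos(s)/3 + (1/3)·∫ exp(3*s)*sin(s) ds.
Apply parts again with u = sin(s), dv = exp(3*s) ds: ∫ exp(3*s)*sin(s) ds = exp(3*s)*sin(s)/3 − (1/3)·I. Substituting back brings back I: I = exp(3*s)*sin(s)/9 + exp(3*s)*cos(s)/3 − (1/9)·I.
Solving for I: (1 + 1/9)·I equals the remaining terms, so I = (9/10)·(exp(3*s)*sin(s)/9 + exp(3*s)*cos(s)/3).

exp(3*s)*sin(s)/10 + 3*exp(3*s)*cos(s)/10 + C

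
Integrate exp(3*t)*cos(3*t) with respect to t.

Let I denote the integral. Integrate by parts with u = cos(3*t), dv = exp(3*t) dt, so v = exp(3*t)/3: I = exp(3*t)*cos(3*t)/3 + ∫ exp(3*t)*sin(3*t) dt.
Apply parts again with u = sin(3*t), dv = exp(3*t) dt: ∫ exp(3*t)*sin(3*t) dt = exp(3*t)*sin(3*t)/3 − I. Substituting back brings back I: I = exp(3*t)*sin(3*t)/3 + exp(3*t)*cos(3*t)/3 − I.
Solving for I: (1 + 1)·I equals the remaining terms, so I = (1/2)·(exp(3*t)*sin(3*t)/3 + exp(3*t)*cos(3*t)/3).

exp(3*t)*sin(3*t)/6 + exp(3*t)*cos(3*t)/6 + C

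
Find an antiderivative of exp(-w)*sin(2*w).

-exp(-w)*sin(2*w)/5 - 2*exp(-w)*cos(2*w)/5 + C

Let I denote the integral. Integrate by parts with u = sin(2*w), dv = exp(-w) dw, so v = -exp(-w): I = -exp(-w)*sin(2*w) + 2·∫ exp(-w)*cos(2*w) dw.
Apply parts again with u = cos(2*w), dv = exp(-w) dw: ∫ exp(-w)*cos(2*w) dw = -exp(-w)*cos(2*w) − 2·I. Substituting back brings back I: I = -exp(-w)*sin(2*w) - 2*exp(-w)*cos(2*w) − 4·I.
Solving for I: (1 + 4)·I equals the remaining terms, so I = (1/5)·(-exp(-w)*sin(2*w) - 2*exp(-w)*cos(2*w)).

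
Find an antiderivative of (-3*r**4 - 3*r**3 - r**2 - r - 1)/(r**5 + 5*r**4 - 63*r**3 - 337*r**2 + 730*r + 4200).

Factor the denominator: (r - 7)*(r - 4)*(r + 5)**2*(r + 6).
Partial-fraction decomposition: -3271/(130*(r + 6)) + 10037/(432*(r + 5)) - 169/(12*(r + 5)**2) + 109/(270*(r - 4)) - 307/(208*(r - 7)).
Integrate each term; A/(r−a) gives A·log|r−a|; A/(r−a)² gives −A/(r−a).

-307*log(r - 7)/208 + 109*log(r - 4)/270 + 10037*log(r + 5)/432 - 3271*log(r + 6)/130 + 169/(12*r + 60) + C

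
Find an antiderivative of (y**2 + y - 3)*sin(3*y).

-y**2*cos(3*y)/3 + 2*y*sin(3*y)/9 - y*cos(3*y)/3 + sin(3*y)/9 + 29*cos(3*y)/27 + C

Use integration by parts with u = y**2 + y - 3, dv = sin(3*y) dy, so v = -cos(3*y)/3.
Apply parts 2 times (tabular method): alternate signs, differentiate u down to 0, integrate dv up.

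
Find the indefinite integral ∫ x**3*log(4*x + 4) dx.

Use integration by parts with u = log(4*x + 4), dv = x**3 dx.
Then du = 4/(4*x + 4) dx and v = x**4/4.

x**4*log(4*x + 4)/4 - x**4/16 + x**3/12 - x**2/8 + x/4 - log(x + 1)/4 + C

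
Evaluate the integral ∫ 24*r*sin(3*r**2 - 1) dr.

-4*cos(3*r**2 - 1) + C

Let u = 3*r**2 - 1, so du = (6*r) dr.
Rewriting, the integral becomes 4·∫ sin(u) du = 4·-cos(u).
Substituting back, u = 3*r**2 - 1.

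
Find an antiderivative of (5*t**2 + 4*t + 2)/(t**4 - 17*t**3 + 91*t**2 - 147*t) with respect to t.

Factor the denominator: t*(t - 7)**2*(t - 3).
Partial-fraction decomposition: 59/(48*(t - 3)) - 953/(784*(t - 7)) + 275/(28*(t - 7)**2) - 2/(147*t).
Integrate each term; A/(t−a) gives A·log|t−a|; A/(t−a)² gives −A/(t−a).

-2*log(t)/147 - 953*log(t - 7)/784 + 59*log(t - 3)/48 - 275/(28*t - 196) + C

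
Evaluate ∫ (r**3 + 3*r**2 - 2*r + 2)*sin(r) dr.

-r**3*cos(r) + 3*r**2*sin(r) - 3*r**2*cos(r) + 6*r*sin(r) + 8*r*cos(r) - 8*sin(r) + 4*cos(r) + C

Use integration by parts with u = r**3 + 3*r**2 - 2*r + 2, dv = sin(r) dr, so v = -cos(r).
Apply parts 3 times (tabular method): alternate signs, differentiate u down to 0, integrate dv up.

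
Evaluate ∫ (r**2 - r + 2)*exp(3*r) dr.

Use integration by parts with u = r**2 - r + 2, dv = exp(3*r) dr, so v = exp(3*r)/3.
Apply parts 2 times (tabular method): alternate signs, differentiate u down to 0, integrate dv up.

(9*r**2 - 15*r + 23)*exp(3*r)/27 + C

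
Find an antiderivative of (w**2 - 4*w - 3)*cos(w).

Use integration by parts with u = w**2 - 4*w - 3, dv = cos(w) dw, so v = sin(w).
Apply parts 2 times (tabular method): alternate signs, differentiate u down to 0, integrate dv up.

w**2*sin(w) - 4*w*sin(w) + 2*w*cos(w) - 5*sin(w) - 4*cos(w) + C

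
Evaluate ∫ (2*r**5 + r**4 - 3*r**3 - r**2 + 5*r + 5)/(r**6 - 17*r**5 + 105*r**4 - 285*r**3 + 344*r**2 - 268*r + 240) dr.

16199*log(r - 6)/296 - 6505*log(r - 5)/78 + 2121*log(r - 4)/68 - 67*log(r - 2)/120 + 3127*log(r**2 + 1)/163540 - 1551*atan(r)/81770 + C

Factor the denominator: (r - 6)*(r - 5)*(r - 4)*(r - 2)*(r**2 + 1).
Partial-fraction decomposition: (3127*r - 1551)/(81770*(r**2 + 1)) - 67/(120*(r - 2)) + 2121/(68*(r - 4)) - 6505/(78*(r - 5)) + 16199/(296*(r - 6)).
Integrate each term; A/(r−a) gives A·log|r−a|; the (Br+D)/(r²+p²) term gives a log and an atan.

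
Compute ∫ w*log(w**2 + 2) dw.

w**2*log(w**2 + 2)/2 - w**2/2 + log(w**2 + 2) + C

Let u = w**2 + 2, so du = (2*w) dw.
The integral becomes (1/2)·∫ log(u) du; integrate by parts with u′=log(u), dv′=du.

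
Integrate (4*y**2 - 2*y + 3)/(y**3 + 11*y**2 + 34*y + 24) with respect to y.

Factor the denominator: (y + 1)*(y + 4)*(y + 6).
Partial-fraction decomposition: 159/(10*(y + 6)) - 25/(2*(y + 4)) + 3/(5*(y + 1)).
Integrate each term: A/(y−a) contributes A·log|y−a|.

3*log(y + 1)/5 - 25*log(y + 4)/2 + 159*log(y + 6)/10 + C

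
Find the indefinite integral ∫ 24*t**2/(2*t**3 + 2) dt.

4*log(2*t**3 + 2) + C

Let u = 2*t**3 + 2, so du = (6*t**2) dt.
Rewriting, the integral becomes 4·∫ 1/u du = 4·log(u).
Substituting back, u = 2*t**3 + 2.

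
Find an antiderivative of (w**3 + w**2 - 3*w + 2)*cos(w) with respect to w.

w**3*sin(w) + w**2*sin(w) + 3*w**2*cos(w) - 9*w*sin(w) + 2*w*cos(w) - 9*cos(w) + C

Use integration by parts with u = w**3 + w**2 - 3*w + 2, dv = cos(w) dw, so v = sin(w).
Apply parts 3 times (tabular method): alternate signs, differentiate u down to 0, integrate dv up.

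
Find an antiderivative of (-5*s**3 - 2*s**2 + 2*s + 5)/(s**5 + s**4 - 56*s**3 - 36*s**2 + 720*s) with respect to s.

log(s)/144 - 1135*log(s - 6)/1584 + 113*log(s - 4)/240 - 38*log(s + 5)/33 + 1001*log(s + 6)/720 + C

Factor the denominator: s*(s - 6)*(s - 4)*(s + 5)*(s + 6).
Partial-fraction decomposition: 1001/(720*(s + 6)) - 38/(33*(s + 5)) + 113/(240*(s - 4)) - 1135/(1584*(s - 6)) + 1/(144*s).
Integrate each term: A/(s−a) contributes A·log|s−a|.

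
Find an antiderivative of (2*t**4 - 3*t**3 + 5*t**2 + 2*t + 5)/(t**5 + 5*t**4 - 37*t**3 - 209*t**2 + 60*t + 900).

2141*log(t - 6)/4356 - 37*log(t - 2)/980 + 287*log(t + 3)/180 - 1143*log(t + 5)/23716 + 1745/(154*t + 770) + C

Factor the denominator: (t - 6)*(t - 2)*(t + 3)*(t + 5)**2.
Partial-fraction decomposition: -1143/(23716*(t + 5)) - 1745/(154*(t + 5)**2) + 287/(180*(t + 3)) - 37/(980*(t - 2)) + 2141/(4356*(t - 6)).
Integrate each term; A/(t−a) gives A·log|t−a|; A/(t−a)² gives −A/(t−a).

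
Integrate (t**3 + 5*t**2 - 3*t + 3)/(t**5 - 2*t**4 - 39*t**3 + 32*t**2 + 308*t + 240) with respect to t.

381*log(t - 6)/1232 - log(t - 4)/4 + log(t + 1)/14 - 7*log(t + 2)/48 + log(t + 5)/66 + C

Factor the denominator: (t - 6)*(t - 4)*(t + 1)*(t + 2)*(t + 5).
Partial-fraction decomposition: 1/(66*(t + 5)) - 7/(48*(t + 2)) + 1/(14*(t + 1)) - 1/(4*(t - 4)) + 381/(1232*(t - 6)).
Integrate each term: A/(t−a) contributes A·log|t−a|.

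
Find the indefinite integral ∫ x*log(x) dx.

Use integration by parts with u = log(x), dv = x dx.
Then du = 1/x dx and v = x**2/2.

x**2*log(x)/2 - x**2/4 + C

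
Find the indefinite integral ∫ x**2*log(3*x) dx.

Use integration by parts with u = log(3*x), dv = x**2 dx.
Then du = 1/x dx and v = x**3/3.

x**3*(log(x) + log(3))/3 - x**3/9 + C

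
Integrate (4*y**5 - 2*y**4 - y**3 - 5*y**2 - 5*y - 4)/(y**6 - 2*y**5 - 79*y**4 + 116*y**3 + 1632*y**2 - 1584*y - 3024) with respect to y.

Factor the denominator: (y - 7)*(y - 6)*(y - 2)*(y + 1)*(y + 6)**2.
Partial-fraction decomposition: 8793631/(4867200*(y + 6)) - 16817/(3120*(y + 6)**2) + 3/(1400*(y + 1)) + 9/(640*(y - 2)) - 14041/(2016*(y - 6)) + 61799/(6760*(y - 7)).
Integrate each term; A/(y−a) gives A·log|y−a|; A/(y−a)² gives −A/(y−a).

61799*log(y - 7)/6760 - 14041*log(y - 6)/2016 + 9*log(y - 2)/640 + 3*log(y + 1)/1400 + 8793631*log(y + 6)/4867200 + 16817/(3120*y + 18720) + C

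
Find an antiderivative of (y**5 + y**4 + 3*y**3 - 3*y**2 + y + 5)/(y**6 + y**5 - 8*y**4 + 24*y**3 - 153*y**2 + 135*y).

Factor the denominator: y*(y - 3)*(y - 1)*(y + 5)*(y**2 + 9).
Partial-fraction decomposition: (1016*y + 2451)/(4590*(y**2 + 9)) + 295/(816*(y + 5)) - 1/(15*(y - 1)) + 193/(432*(y - 3)) + 1/(27*y).
Integrate each term; A/(y−a) gives A·log|y−a|; the (By+D)/(y²+p²) term gives a log and an atan.

log(y)/27 + 193*log(y - 3)/432 - log(y - 1)/15 + 295*log(y + 5)/816 + 254*log(y**2 + 9)/2295 + 817*atan(y/3)/4590 + C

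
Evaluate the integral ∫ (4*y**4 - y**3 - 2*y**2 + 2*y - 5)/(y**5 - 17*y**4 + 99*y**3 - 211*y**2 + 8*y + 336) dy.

Factor the denominator: (y - 7)*(y - 4)**2*(y - 3)*(y + 1).
Partial-fraction decomposition: -1/(200*(y + 1)) - 35/(2*(y - 3)) - 2327/(225*(y - 4)) - 931/(15*(y - 4)**2) + 2293/(72*(y - 7)).
Integrate each term; A/(y−a) gives A·log|y−a|; A/(y−a)² gives −A/(y−a).

2293*log(y - 7)/72 - 2327*log(y - 4)/225 - 35*log(y - 3)/2 - log(y + 1)/200 + 931/(15*y - 60) + C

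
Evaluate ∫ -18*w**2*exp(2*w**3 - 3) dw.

Let u = 2*w**3 - 3, so du = (6*w**2) dw.
Rewriting, the integral becomes -3·∫ e^u du = -3·e^u.
Substituting back, u = 2*w**3 - 3.

-3*exp(2*w**3 - 3) + C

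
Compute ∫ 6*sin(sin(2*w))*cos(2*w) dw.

Let u = sin(2*w), so du = (2*cos(2*w)) dw.
Rewriting, the integral becomes 3·∫ sin(u) du = 3·-cos(u).
Substituting back, u = sin(2*w).

-3*cos(sin(2*w)) + C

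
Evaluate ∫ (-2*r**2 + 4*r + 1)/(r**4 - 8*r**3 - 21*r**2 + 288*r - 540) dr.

-47*log(r - 6)/36 + 29*log(r - 5)/22 - 5*log(r - 3)/54 + 95*log(r + 6)/1188 + C

Factor the denominator: (r - 6)*(r - 5)*(r - 3)*(r + 6).
Partial-fraction decomposition: 95/(1188*(r + 6)) - 5/(54*(r - 3)) + 29/(22*(r - 5)) - 47/(36*(r - 6)).
Integrate each term: A/(r−a) contributes A·log|r−a|.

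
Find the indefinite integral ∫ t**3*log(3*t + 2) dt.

Use integration by parts with u = log(3*t + 2), dv = t**3 dt.
Then du = 3/(3*t + 2) dt and v = t**4/4.

t**4*log(3*t + 2)/4 - t**4/16 + t**3/18 - t**2/18 + 2*t/27 - 4*log(3*t + 2)/81 + C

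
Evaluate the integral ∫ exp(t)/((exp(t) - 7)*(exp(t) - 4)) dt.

Let u = e^t, du = e^t dt.
The integral becomes ∫ du/((u-4)(u-7)); decompose into partial fractions.

log(exp(t) - 7)/3 - log(exp(t) - 4)/3 + C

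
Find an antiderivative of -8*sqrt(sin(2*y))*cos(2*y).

Let u = sin(2*y), so du = (2*cos(2*y)) dy.
Rewriting, the integral becomes -4·∫ √u du = -4·(2/3)u^(3/2).
Substituting back, u = sin(2*y).

-8*sin(2*y)**(3/2)/3 + C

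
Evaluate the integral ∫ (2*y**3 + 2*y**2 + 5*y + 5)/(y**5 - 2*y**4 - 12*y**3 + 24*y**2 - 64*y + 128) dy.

37*log(y - 4)/64 - 13*log(y - 2)/32 - 37*log(y + 4)/320 - 9*log(y**2 + 4)/320 + 3*atan(y/2)/160 + C

Factor the denominator: (y - 4)*(y - 2)*(y + 4)*(y**2 + 4).
Partial-fraction decomposition: -3*(3*y - 2)/(160*(y**2 + 4)) - 37/(320*(y + 4)) - 13/(32*(y - 2)) + 37/(64*(y - 4)).
Integrate each term; A/(y−a) gives A·log|y−a|; the (By+D)/(y²+p²) term gives a log and an atan.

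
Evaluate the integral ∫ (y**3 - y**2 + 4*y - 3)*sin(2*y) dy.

-y**3*cos(2*y)/2 + 3*y**2*sin(2*y)/4 + y**2*cos(2*y)/2 - y*sin(2*y)/2 - 5*y*cos(2*y)/4 + 5*sin(2*y)/8 + 5*cos(2*y)/4 + C

Use integration by parts with u = y**3 - y**2 + 4*y - 3, dv = sin(2*y) dy, so v = -cos(2*y)/2.
Apply parts 3 times (tabular method): alternate signs, differentiate u down to 0, integrate dv up.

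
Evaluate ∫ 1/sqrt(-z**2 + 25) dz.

Substitute z = 5·sin(θ), so dz = 5·cos(θ) dθ and the radical becomes sqrt(-z**2 + 25) = 5·cos(θ) by the Pythagorean identity.
Integrate the resulting trig expression in θ, then back-substitute θ = asin(z/5), sin(θ) = z/5, cos(θ) = sqrt(-z**2 + 25)/5 (absorbing any constant into C).

asin(z/5) + C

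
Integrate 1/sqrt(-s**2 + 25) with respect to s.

asin(s/5) + C

Substitute s = 5·sin(θ), so ds = 5·cos(θ) dθ and the radical becomes sqrt(-s**2 + 25) = 5·cos(θ) by the Pythagorean identity.
Integrate the resulting trig expression in θ, then back-substitute θ = asin(s/5), sin(θ) = s/5, cos(θ) = sqrt(-s**2 + 25)/5 (absorbing any constant into C).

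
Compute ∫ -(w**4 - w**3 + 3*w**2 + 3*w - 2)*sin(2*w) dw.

Use integration by parts with u = w**4 - w**3 + 3*w**2 + 3*w - 2, dv = -sin(2*w) dw, so v = cos(2*w)/2.
Apply parts 4 times (tabular method): alternate signs, differentiate u down to 0, integrate dv up.

w**4*cos(2*w)/2 - w**3*sin(2*w) - w**3*cos(2*w)/2 + 3*w**2*sin(2*w)/4 + 9*w*cos(2*w)/4 - 9*sin(2*w)/8 - cos(2*w) + C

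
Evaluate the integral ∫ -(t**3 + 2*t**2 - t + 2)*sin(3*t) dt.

Use integration by parts with u = t**3 + 2*t**2 - t + 2, dv = -sin(3*t) dt, so v = cos(3*t)/3.
Apply parts 3 times (tabular method): alternate signs, differentiate u down to 0, integrate dv up.

t**3*cos(3*t)/3 - t**2*sin(3*t)/3 + 2*t**2*cos(3*t)/3 - 4*t*sin(3*t)/9 - 5*t*cos(3*t)/9 + 5*sin(3*t)/27 + 14*cos(3*t)/27 + C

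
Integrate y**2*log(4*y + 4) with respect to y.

Use integration by parts with u = log(4*y + 4), dv = y**2 dy.
Then du = 4/(4*y + 4) dy and v = y**3/3.

y**3*log(4*y + 4)/3 - y**3/9 + y**2/6 - y/3 + log(y + 1)/3 + C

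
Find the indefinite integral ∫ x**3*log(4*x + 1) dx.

x**4*log(4*x + 1)/4 - x**4/16 + x**3/48 - x**2/128 + x/256 - log(4*x + 1)/1024 + C

Use integration by parts with u = log(4*x + 1), dv = x**3 dx.
Then du = 4/(4*x + 1) dx and v = x**4/4.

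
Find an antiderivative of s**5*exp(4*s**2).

(8*s**4 - 4*s**2 + 1)*exp(4*s**2)/64 + C

Let u = s², du = 2s ds; rewrite as (1/2)∫ u^2·exp(4u) du.
Now integrate by parts 2 times.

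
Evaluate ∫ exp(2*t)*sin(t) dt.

Let I denote the integral. Integrate by parts with u = sin(t), dv = exp(2*t) dt, so v = exp(2*t)/2: I = exp(2*t)*sin(t)/2 − (1/2)·∫ exp(2*t)*cos(t) dt.
Apply parts again with u = cos(t), dv = exp(2*t) dt: ∫ exp(2*t)*cos(t) dt = exp(2*t)*cos(t)/2 + (1/2)·I. Substituting back brings back I: I = exp(2*t)*sin(t)/2 - exp(2*t)*cos(t)/4 − (1/4)·I.
Solving for I: (1 + 1/4)·I equals the remaining terms, so I = (4/5)·(exp(2*t)*sin(t)/2 - exp(2*t)*cos(t)/4).

2*exp(2*t)*sin(t)/5 - exp(2*t)*cos(t)/5 + C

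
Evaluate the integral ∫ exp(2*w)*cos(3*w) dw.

Let I denote the integral. Integrate by parts with u = cos(3*w), dv = exp(2*w) dw, so v = exp(2*w)/2: I = exp(2*w)*cos(3*w)/2 + (3/2)·∫ exp(2*w)*sin(3*w) dw.
Apply parts again with u = sin(3*w), dv = exp(2*w) dw: ∫ exp(2*w)*sin(3*w) dw = exp(2*w)*sin(3*w)/2 − (3/2)·I. Substituting back brings back I: I = 3*exp(2*w)*sin(3*w)/4 + exp(2*w)*cos(3*w)/2 − (9/4)·I.
Solving for I: (1 + 9/4)·I equals the remaining terms, so I = (4/13)·(3*exp(2*w)*sin(3*w)/4 + exp(2*w)*cos(3*w)/2).

3*exp(2*w)*sin(3*w)/13 + 2*exp(2*w)*cos(3*w)/13 + C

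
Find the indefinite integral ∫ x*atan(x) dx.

x**2*atan(x)/2 - x/2 + atan(x)/2 + C

Use integration by parts with u = arctan(x), dv = x dx.
Then du = 1/(x**2 + 1) dx.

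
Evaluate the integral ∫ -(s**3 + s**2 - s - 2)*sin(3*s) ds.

Use integration by parts with u = s**3 + s**2 - s - 2, dv = -sin(3*s) ds, so v = cos(3*s)/3.
Apply parts 3 times (tabular method): alternate signs, differentiate u down to 0, integrate dv up.

s**3*cos(3*s)/3 - s**2*sin(3*s)/3 + s**2*cos(3*s)/3 - 2*s*sin(3*s)/9 - 5*s*cos(3*s)/9 + 5*sin(3*s)/27 - 20*cos(3*s)/27 + C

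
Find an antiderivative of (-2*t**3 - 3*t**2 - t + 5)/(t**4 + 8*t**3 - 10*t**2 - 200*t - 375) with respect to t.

-13*log(t - 5)/32 - 35*log(t + 3)/32 - log(t + 5)/2 - 37/(4*t + 20) + C

Factor the denominator: (t - 5)*(t + 3)*(t + 5)**2.
Partial-fraction decomposition: -1/(2*(t + 5)) + 37/(4*(t + 5)**2) - 35/(32*(t + 3)) - 13/(32*(t - 5)).
Integrate each term; A/(t−a) gives A·log|t−a|; A/(t−a)² gives −A/(t−a).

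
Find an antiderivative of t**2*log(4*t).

t**3*(log(t) + 2*log(2))/3 - t**3/9 + C

Use integration by parts with u = log(4*t), dv = t**2 dt.
Then du = 1/t dt and v = t**3/3.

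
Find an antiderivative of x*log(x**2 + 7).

Let u = x**2 + 7, so du = (2*x) dx.
The integral becomes (1/2)·∫ log(u) du; integrate by parts with u′=log(u), dv′=du.

x**2*log(x**2 + 7)/2 - x**2/2 + 7*log(x**2 + 7)/2 + C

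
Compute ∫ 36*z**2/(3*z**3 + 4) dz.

Let u = 3*z**3 + 4, so du = (9*z**2) dz.
Rewriting, the integral becomes 4·∫ 1/u du = 4·log(u).
Substituting back, u = 3*z**3 + 4.

4*log(3*z**3 + 4) + C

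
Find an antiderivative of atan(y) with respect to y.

Use integration by parts with u = arctan(y), dv = dy.
Then du = 1/(y**2 + 1) dy.

y*atan(y) - log(y**2 + 1)/2 + C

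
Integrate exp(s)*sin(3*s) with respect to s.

Let I denote the integral. Integrate by parts with u = sin(3*s), dv = exp(s) ds, so v = exp(s): I = exp(s)*sin(3*s) − 3·∫ exp(s)*cos(3*s) ds.
Apply parts again with u = cos(3*s), dv = exp(s) ds: ∫ exp(s)*cos(3*s) ds = exp(s)*cos(3*s) + 3·I. Substituting back brings back I: I = exp(s)*sin(3*s) - 3*exp(s)*cos(3*s) − 9·I.
Solving for I: (1 + 9)·I equals the remaining terms, so I = (1/10)·(exp(s)*sin(3*s) - 3*exp(s)*cos(3*s)).

exp(s)*sin(3*s)/10 - 3*exp(s)*cos(3*s)/10 + C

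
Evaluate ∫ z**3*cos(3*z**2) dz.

z**2*sin(3*z**2)/6 + cos(3*z**2)/18 + C

Let u = z², du = 2z dz; rewrite as (1/2)∫ u^1·cos(3u) du.
Now integrate by parts 1 time.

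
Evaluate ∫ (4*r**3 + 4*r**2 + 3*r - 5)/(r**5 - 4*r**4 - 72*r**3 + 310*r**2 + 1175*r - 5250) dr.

Factor the denominator: (r - 6)*(r - 5)**2*(r + 5)*(r + 7).
Partial-fraction decomposition: -601/(1872*(r + 7)) + 21/(110*(r + 5)) - 5047/(720*(r - 5)) - 61/(12*(r - 5)**2) + 1021/(143*(r - 6)).
Integrate each term; A/(r−a) gives A·log|r−a|; A/(r−a)² gives −A/(r−a).

1021*log(r - 6)/143 - 5047*log(r - 5)/720 + 21*log(r + 5)/110 - 601*log(r + 7)/1872 + 61/(12*r - 60) + C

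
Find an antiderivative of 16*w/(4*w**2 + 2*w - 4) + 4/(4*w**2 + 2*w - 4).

Let u = 4*w**2 + 2*w - 4, so du = (8*w + 2) dw.
Rewriting, the integral becomes 2·∫ 1/u du = 2·log(u).
Substituting back, u = 4*w**2 + 2*w - 4.

2*log(4*w**2 + 2*w - 4) + C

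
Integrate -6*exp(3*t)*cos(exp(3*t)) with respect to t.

-2*sin(exp(3*t)) + C

Let u = exp(3*t), so du = (3*exp(3*t)) dt.
Rewriting, the integral becomes -2·∫ cos(u) du = -2·sin(u).
Substituting back, u = exp(3*t).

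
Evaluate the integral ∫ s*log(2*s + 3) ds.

Use integration by parts with u = log(2*s + 3), dv = s ds.
Then du = 2/(2*s + 3) ds and v = s**2/2.

s**2*log(2*s + 3)/2 - s**2/4 + 3*s/4 - 9*log(2*s + 3)/8 + C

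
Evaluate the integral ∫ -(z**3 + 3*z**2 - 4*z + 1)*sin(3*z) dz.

Use integration by parts with u = z**3 + 3*z**2 - 4*z + 1, dv = -sin(3*z) dz, so v = cos(3*z)/3.
Apply parts 3 times (tabular method): alternate signs, differentiate u down to 0, integrate dv up.

z**3*cos(3*z)/3 - z**2*sin(3*z)/3 + z**2*cos(3*z) - 2*z*sin(3*z)/3 - 14*z*cos(3*z)/9 + 14*sin(3*z)/27 + cos(3*z)/9 + C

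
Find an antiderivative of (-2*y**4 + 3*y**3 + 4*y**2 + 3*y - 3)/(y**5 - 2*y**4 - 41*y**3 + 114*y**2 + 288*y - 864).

-1821*log(y - 4)/4900 - 13*log(y - 3)/18 + 73*log(y + 3)/294 - 1039*log(y + 6)/900 + 247/(70*y - 280) + C

Factor the denominator: (y - 4)**2*(y - 3)*(y + 3)*(y + 6).
Partial-fraction decomposition: -1039/(900*(y + 6)) + 73/(294*(y + 3)) - 13/(18*(y - 3)) - 1821/(4900*(y - 4)) - 247/(70*(y - 4)**2).
Integrate each term; A/(y−a) gives A·log|y−a|; A/(y−a)² gives −A/(y−a).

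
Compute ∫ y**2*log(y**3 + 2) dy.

Let u = y**3 + 2, so du = (3*y**2) dy.
The integral becomes (1/3)·∫ log(u) du; integrate by parts with u′=log(u), dv′=du.

y**3*log(y**3 + 2)/3 - y**3/3 + 2*log(y**3 + 2)/3 + C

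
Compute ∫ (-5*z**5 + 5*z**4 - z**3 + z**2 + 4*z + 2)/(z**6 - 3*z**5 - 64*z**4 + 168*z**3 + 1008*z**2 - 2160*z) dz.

-log(z)/1080 - 98291*log(z - 6)/34848 - 37*log(z - 2)/896 + 18882*log(z + 5)/4235 - 22795*log(z + 6)/3456 + 16277/(1584*z - 9504) + C

Factor the denominator: z*(z - 6)**2*(z - 2)*(z + 5)*(z + 6).
Partial-fraction decomposition: -22795/(3456*(z + 6)) + 18882/(4235*(z + 5)) - 37/(896*(z - 2)) - 98291/(34848*(z - 6)) - 16277/(1584*(z - 6)**2) - 1/(1080*z).
Integrate each term; A/(z−a) gives A·log|z−a|; A/(z−a)² gives −A/(z−a).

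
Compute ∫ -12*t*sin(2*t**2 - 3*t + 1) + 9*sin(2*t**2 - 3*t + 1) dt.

3*cos(2*t**2 - 3*t + 1) + C

Let u = 2*t**2 - 3*t + 1, so du = (4*t - 3) dt.
Rewriting, the integral becomes -3·∫ sin(u) du = -3·-cos(u).
Substituting back, u = 2*t**2 - 3*t + 1.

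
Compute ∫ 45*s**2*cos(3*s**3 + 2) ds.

Let u = 3*s**3 + 2, so du = (9*s**2) ds.
Rewriting, the integral becomes 5·∫ cos(u) du = 5·sin(u).
Substituting back, u = 3*s**3 + 2.

5*sin(3*s**3 + 2) + C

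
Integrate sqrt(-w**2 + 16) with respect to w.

Substitute w = 4·sin(θ), so dw = 4·cos(θ) dθ and the radical becomes sqrt(-w**2 + 16) = 4·cos(θ) by the Pythagorean identity.
Integrate the resulting trig expression in θ, then back-substitute θ = asin(w/4), sin(θ) = w/4, cos(θ) = sqrt(-w**2 + 16)/4 (absorbing any constant into C).

w*sqrt(-w**2 + 16)/2 + 8*asin(w/4) + C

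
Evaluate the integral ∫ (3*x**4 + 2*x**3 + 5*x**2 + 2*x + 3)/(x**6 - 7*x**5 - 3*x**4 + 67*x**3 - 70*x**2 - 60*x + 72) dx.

43*log(x - 6)/48 - 1513*log(x - 2)/3600 - 3*log(x - 1)/8 + log(x + 1)/36 - 77*log(x + 3)/600 + 91/(60*x - 120) + C

Factor the denominator: (x - 6)*(x - 2)**2*(x - 1)*(x + 1)*(x + 3).
Partial-fraction decomposition: -77/(600*(x + 3)) + 1/(36*(x + 1)) - 3/(8*(x - 1)) - 1513/(3600*(x - 2)) - 91/(60*(x - 2)**2) + 43/(48*(x - 6)).
Integrate each term; A/(x−a) gives A·log|x−a|; A/(x−a)² gives −A/(x−a).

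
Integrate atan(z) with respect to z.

Use integration by parts with u = arctan(z), dv = dz.
Then du = 1/(z**2 + 1) dz.

z*atan(z) - log(z**2 + 1)/2 + C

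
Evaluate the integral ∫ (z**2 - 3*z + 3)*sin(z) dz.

Use integration by parts with u = z**2 - 3*z + 3, dv = sin(z) dz, so v = -cos(z).
Apply parts 2 times (tabular method): alternate signs, differentiate u down to 0, integrate dv up.

-z**2*cos(z) + 2*z*sin(z) + 3*z*cos(z) - 3*sin(z) - cos(z) + C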